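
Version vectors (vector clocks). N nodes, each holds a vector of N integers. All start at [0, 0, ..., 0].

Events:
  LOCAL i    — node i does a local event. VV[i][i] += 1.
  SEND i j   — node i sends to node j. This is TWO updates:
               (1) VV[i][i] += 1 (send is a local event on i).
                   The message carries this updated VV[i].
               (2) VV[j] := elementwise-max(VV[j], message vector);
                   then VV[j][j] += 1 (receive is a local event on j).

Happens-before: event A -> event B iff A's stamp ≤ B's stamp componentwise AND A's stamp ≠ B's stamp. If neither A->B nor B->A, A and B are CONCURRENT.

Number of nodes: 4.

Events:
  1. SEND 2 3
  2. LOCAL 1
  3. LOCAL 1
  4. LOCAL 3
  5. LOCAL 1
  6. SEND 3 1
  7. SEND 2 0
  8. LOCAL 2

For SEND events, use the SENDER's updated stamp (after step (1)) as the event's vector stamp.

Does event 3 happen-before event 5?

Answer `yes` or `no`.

Answer: yes

Derivation:
Initial: VV[0]=[0, 0, 0, 0]
Initial: VV[1]=[0, 0, 0, 0]
Initial: VV[2]=[0, 0, 0, 0]
Initial: VV[3]=[0, 0, 0, 0]
Event 1: SEND 2->3: VV[2][2]++ -> VV[2]=[0, 0, 1, 0], msg_vec=[0, 0, 1, 0]; VV[3]=max(VV[3],msg_vec) then VV[3][3]++ -> VV[3]=[0, 0, 1, 1]
Event 2: LOCAL 1: VV[1][1]++ -> VV[1]=[0, 1, 0, 0]
Event 3: LOCAL 1: VV[1][1]++ -> VV[1]=[0, 2, 0, 0]
Event 4: LOCAL 3: VV[3][3]++ -> VV[3]=[0, 0, 1, 2]
Event 5: LOCAL 1: VV[1][1]++ -> VV[1]=[0, 3, 0, 0]
Event 6: SEND 3->1: VV[3][3]++ -> VV[3]=[0, 0, 1, 3], msg_vec=[0, 0, 1, 3]; VV[1]=max(VV[1],msg_vec) then VV[1][1]++ -> VV[1]=[0, 4, 1, 3]
Event 7: SEND 2->0: VV[2][2]++ -> VV[2]=[0, 0, 2, 0], msg_vec=[0, 0, 2, 0]; VV[0]=max(VV[0],msg_vec) then VV[0][0]++ -> VV[0]=[1, 0, 2, 0]
Event 8: LOCAL 2: VV[2][2]++ -> VV[2]=[0, 0, 3, 0]
Event 3 stamp: [0, 2, 0, 0]
Event 5 stamp: [0, 3, 0, 0]
[0, 2, 0, 0] <= [0, 3, 0, 0]? True. Equal? False. Happens-before: True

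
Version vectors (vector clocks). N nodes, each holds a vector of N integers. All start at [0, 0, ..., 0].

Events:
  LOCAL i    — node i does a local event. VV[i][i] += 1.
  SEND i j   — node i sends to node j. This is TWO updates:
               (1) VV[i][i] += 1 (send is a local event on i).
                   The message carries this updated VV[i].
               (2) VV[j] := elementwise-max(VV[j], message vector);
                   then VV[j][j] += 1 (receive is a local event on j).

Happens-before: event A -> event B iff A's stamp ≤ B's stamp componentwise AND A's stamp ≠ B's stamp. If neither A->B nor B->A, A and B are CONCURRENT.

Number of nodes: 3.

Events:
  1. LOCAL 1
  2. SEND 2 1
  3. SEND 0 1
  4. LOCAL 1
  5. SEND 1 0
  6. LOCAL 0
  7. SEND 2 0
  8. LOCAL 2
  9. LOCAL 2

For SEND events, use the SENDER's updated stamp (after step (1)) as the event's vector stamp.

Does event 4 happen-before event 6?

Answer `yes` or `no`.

Answer: yes

Derivation:
Initial: VV[0]=[0, 0, 0]
Initial: VV[1]=[0, 0, 0]
Initial: VV[2]=[0, 0, 0]
Event 1: LOCAL 1: VV[1][1]++ -> VV[1]=[0, 1, 0]
Event 2: SEND 2->1: VV[2][2]++ -> VV[2]=[0, 0, 1], msg_vec=[0, 0, 1]; VV[1]=max(VV[1],msg_vec) then VV[1][1]++ -> VV[1]=[0, 2, 1]
Event 3: SEND 0->1: VV[0][0]++ -> VV[0]=[1, 0, 0], msg_vec=[1, 0, 0]; VV[1]=max(VV[1],msg_vec) then VV[1][1]++ -> VV[1]=[1, 3, 1]
Event 4: LOCAL 1: VV[1][1]++ -> VV[1]=[1, 4, 1]
Event 5: SEND 1->0: VV[1][1]++ -> VV[1]=[1, 5, 1], msg_vec=[1, 5, 1]; VV[0]=max(VV[0],msg_vec) then VV[0][0]++ -> VV[0]=[2, 5, 1]
Event 6: LOCAL 0: VV[0][0]++ -> VV[0]=[3, 5, 1]
Event 7: SEND 2->0: VV[2][2]++ -> VV[2]=[0, 0, 2], msg_vec=[0, 0, 2]; VV[0]=max(VV[0],msg_vec) then VV[0][0]++ -> VV[0]=[4, 5, 2]
Event 8: LOCAL 2: VV[2][2]++ -> VV[2]=[0, 0, 3]
Event 9: LOCAL 2: VV[2][2]++ -> VV[2]=[0, 0, 4]
Event 4 stamp: [1, 4, 1]
Event 6 stamp: [3, 5, 1]
[1, 4, 1] <= [3, 5, 1]? True. Equal? False. Happens-before: True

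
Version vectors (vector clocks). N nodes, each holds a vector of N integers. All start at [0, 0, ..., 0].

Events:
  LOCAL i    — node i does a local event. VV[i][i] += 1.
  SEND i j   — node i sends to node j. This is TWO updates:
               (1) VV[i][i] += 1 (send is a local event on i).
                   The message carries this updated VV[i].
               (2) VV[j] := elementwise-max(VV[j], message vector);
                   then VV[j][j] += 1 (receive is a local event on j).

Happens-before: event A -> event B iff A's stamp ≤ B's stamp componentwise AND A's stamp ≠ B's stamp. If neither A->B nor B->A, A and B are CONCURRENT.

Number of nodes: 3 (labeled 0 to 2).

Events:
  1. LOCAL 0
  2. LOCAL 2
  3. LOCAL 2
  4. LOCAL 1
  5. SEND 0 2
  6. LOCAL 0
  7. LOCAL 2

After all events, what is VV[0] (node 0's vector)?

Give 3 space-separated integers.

Initial: VV[0]=[0, 0, 0]
Initial: VV[1]=[0, 0, 0]
Initial: VV[2]=[0, 0, 0]
Event 1: LOCAL 0: VV[0][0]++ -> VV[0]=[1, 0, 0]
Event 2: LOCAL 2: VV[2][2]++ -> VV[2]=[0, 0, 1]
Event 3: LOCAL 2: VV[2][2]++ -> VV[2]=[0, 0, 2]
Event 4: LOCAL 1: VV[1][1]++ -> VV[1]=[0, 1, 0]
Event 5: SEND 0->2: VV[0][0]++ -> VV[0]=[2, 0, 0], msg_vec=[2, 0, 0]; VV[2]=max(VV[2],msg_vec) then VV[2][2]++ -> VV[2]=[2, 0, 3]
Event 6: LOCAL 0: VV[0][0]++ -> VV[0]=[3, 0, 0]
Event 7: LOCAL 2: VV[2][2]++ -> VV[2]=[2, 0, 4]
Final vectors: VV[0]=[3, 0, 0]; VV[1]=[0, 1, 0]; VV[2]=[2, 0, 4]

Answer: 3 0 0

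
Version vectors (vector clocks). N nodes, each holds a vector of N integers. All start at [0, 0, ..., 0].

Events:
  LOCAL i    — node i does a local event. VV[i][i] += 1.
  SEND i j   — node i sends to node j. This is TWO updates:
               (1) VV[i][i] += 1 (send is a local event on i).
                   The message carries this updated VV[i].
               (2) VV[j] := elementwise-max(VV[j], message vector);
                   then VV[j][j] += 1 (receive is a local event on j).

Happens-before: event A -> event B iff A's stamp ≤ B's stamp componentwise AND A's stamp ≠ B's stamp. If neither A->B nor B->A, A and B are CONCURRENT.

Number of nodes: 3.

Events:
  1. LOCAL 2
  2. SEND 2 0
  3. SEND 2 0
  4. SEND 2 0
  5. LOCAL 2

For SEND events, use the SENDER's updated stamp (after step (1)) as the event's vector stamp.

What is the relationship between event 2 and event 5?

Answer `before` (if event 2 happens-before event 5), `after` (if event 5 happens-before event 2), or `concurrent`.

Initial: VV[0]=[0, 0, 0]
Initial: VV[1]=[0, 0, 0]
Initial: VV[2]=[0, 0, 0]
Event 1: LOCAL 2: VV[2][2]++ -> VV[2]=[0, 0, 1]
Event 2: SEND 2->0: VV[2][2]++ -> VV[2]=[0, 0, 2], msg_vec=[0, 0, 2]; VV[0]=max(VV[0],msg_vec) then VV[0][0]++ -> VV[0]=[1, 0, 2]
Event 3: SEND 2->0: VV[2][2]++ -> VV[2]=[0, 0, 3], msg_vec=[0, 0, 3]; VV[0]=max(VV[0],msg_vec) then VV[0][0]++ -> VV[0]=[2, 0, 3]
Event 4: SEND 2->0: VV[2][2]++ -> VV[2]=[0, 0, 4], msg_vec=[0, 0, 4]; VV[0]=max(VV[0],msg_vec) then VV[0][0]++ -> VV[0]=[3, 0, 4]
Event 5: LOCAL 2: VV[2][2]++ -> VV[2]=[0, 0, 5]
Event 2 stamp: [0, 0, 2]
Event 5 stamp: [0, 0, 5]
[0, 0, 2] <= [0, 0, 5]? True
[0, 0, 5] <= [0, 0, 2]? False
Relation: before

Answer: before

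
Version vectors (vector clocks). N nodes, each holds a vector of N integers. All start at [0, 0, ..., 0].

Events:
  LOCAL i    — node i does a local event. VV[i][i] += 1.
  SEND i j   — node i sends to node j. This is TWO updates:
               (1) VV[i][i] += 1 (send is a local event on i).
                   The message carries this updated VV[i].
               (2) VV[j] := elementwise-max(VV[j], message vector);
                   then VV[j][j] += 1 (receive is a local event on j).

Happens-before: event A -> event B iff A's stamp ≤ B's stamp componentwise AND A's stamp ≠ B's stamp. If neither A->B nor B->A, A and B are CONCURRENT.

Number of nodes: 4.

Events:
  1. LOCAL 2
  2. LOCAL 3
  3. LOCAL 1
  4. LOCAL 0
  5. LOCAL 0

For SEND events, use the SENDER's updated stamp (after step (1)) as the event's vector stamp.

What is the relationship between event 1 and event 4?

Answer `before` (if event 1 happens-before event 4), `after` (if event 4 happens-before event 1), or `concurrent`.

Initial: VV[0]=[0, 0, 0, 0]
Initial: VV[1]=[0, 0, 0, 0]
Initial: VV[2]=[0, 0, 0, 0]
Initial: VV[3]=[0, 0, 0, 0]
Event 1: LOCAL 2: VV[2][2]++ -> VV[2]=[0, 0, 1, 0]
Event 2: LOCAL 3: VV[3][3]++ -> VV[3]=[0, 0, 0, 1]
Event 3: LOCAL 1: VV[1][1]++ -> VV[1]=[0, 1, 0, 0]
Event 4: LOCAL 0: VV[0][0]++ -> VV[0]=[1, 0, 0, 0]
Event 5: LOCAL 0: VV[0][0]++ -> VV[0]=[2, 0, 0, 0]
Event 1 stamp: [0, 0, 1, 0]
Event 4 stamp: [1, 0, 0, 0]
[0, 0, 1, 0] <= [1, 0, 0, 0]? False
[1, 0, 0, 0] <= [0, 0, 1, 0]? False
Relation: concurrent

Answer: concurrent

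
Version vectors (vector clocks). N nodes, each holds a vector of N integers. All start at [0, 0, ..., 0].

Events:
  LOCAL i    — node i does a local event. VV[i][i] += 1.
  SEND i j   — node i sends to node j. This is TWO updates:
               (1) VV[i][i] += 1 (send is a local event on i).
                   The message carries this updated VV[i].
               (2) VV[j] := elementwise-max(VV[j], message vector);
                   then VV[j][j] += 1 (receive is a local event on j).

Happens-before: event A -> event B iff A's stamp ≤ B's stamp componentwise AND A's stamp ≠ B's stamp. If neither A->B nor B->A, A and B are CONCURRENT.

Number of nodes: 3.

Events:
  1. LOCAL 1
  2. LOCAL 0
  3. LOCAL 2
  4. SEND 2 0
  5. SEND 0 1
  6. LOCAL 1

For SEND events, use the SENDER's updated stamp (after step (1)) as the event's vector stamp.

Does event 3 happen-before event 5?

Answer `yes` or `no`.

Initial: VV[0]=[0, 0, 0]
Initial: VV[1]=[0, 0, 0]
Initial: VV[2]=[0, 0, 0]
Event 1: LOCAL 1: VV[1][1]++ -> VV[1]=[0, 1, 0]
Event 2: LOCAL 0: VV[0][0]++ -> VV[0]=[1, 0, 0]
Event 3: LOCAL 2: VV[2][2]++ -> VV[2]=[0, 0, 1]
Event 4: SEND 2->0: VV[2][2]++ -> VV[2]=[0, 0, 2], msg_vec=[0, 0, 2]; VV[0]=max(VV[0],msg_vec) then VV[0][0]++ -> VV[0]=[2, 0, 2]
Event 5: SEND 0->1: VV[0][0]++ -> VV[0]=[3, 0, 2], msg_vec=[3, 0, 2]; VV[1]=max(VV[1],msg_vec) then VV[1][1]++ -> VV[1]=[3, 2, 2]
Event 6: LOCAL 1: VV[1][1]++ -> VV[1]=[3, 3, 2]
Event 3 stamp: [0, 0, 1]
Event 5 stamp: [3, 0, 2]
[0, 0, 1] <= [3, 0, 2]? True. Equal? False. Happens-before: True

Answer: yes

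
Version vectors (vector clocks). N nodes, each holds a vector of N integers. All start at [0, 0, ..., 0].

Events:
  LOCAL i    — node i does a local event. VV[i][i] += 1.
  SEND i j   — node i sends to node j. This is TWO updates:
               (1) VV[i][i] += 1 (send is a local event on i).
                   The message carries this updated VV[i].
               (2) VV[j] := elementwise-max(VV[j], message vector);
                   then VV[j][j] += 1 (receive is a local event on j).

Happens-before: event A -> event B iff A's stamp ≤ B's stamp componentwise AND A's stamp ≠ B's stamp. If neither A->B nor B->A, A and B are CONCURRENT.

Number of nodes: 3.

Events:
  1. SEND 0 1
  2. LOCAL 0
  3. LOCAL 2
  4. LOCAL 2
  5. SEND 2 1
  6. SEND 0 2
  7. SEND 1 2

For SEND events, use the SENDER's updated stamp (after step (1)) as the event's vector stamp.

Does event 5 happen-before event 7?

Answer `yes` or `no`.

Initial: VV[0]=[0, 0, 0]
Initial: VV[1]=[0, 0, 0]
Initial: VV[2]=[0, 0, 0]
Event 1: SEND 0->1: VV[0][0]++ -> VV[0]=[1, 0, 0], msg_vec=[1, 0, 0]; VV[1]=max(VV[1],msg_vec) then VV[1][1]++ -> VV[1]=[1, 1, 0]
Event 2: LOCAL 0: VV[0][0]++ -> VV[0]=[2, 0, 0]
Event 3: LOCAL 2: VV[2][2]++ -> VV[2]=[0, 0, 1]
Event 4: LOCAL 2: VV[2][2]++ -> VV[2]=[0, 0, 2]
Event 5: SEND 2->1: VV[2][2]++ -> VV[2]=[0, 0, 3], msg_vec=[0, 0, 3]; VV[1]=max(VV[1],msg_vec) then VV[1][1]++ -> VV[1]=[1, 2, 3]
Event 6: SEND 0->2: VV[0][0]++ -> VV[0]=[3, 0, 0], msg_vec=[3, 0, 0]; VV[2]=max(VV[2],msg_vec) then VV[2][2]++ -> VV[2]=[3, 0, 4]
Event 7: SEND 1->2: VV[1][1]++ -> VV[1]=[1, 3, 3], msg_vec=[1, 3, 3]; VV[2]=max(VV[2],msg_vec) then VV[2][2]++ -> VV[2]=[3, 3, 5]
Event 5 stamp: [0, 0, 3]
Event 7 stamp: [1, 3, 3]
[0, 0, 3] <= [1, 3, 3]? True. Equal? False. Happens-before: True

Answer: yes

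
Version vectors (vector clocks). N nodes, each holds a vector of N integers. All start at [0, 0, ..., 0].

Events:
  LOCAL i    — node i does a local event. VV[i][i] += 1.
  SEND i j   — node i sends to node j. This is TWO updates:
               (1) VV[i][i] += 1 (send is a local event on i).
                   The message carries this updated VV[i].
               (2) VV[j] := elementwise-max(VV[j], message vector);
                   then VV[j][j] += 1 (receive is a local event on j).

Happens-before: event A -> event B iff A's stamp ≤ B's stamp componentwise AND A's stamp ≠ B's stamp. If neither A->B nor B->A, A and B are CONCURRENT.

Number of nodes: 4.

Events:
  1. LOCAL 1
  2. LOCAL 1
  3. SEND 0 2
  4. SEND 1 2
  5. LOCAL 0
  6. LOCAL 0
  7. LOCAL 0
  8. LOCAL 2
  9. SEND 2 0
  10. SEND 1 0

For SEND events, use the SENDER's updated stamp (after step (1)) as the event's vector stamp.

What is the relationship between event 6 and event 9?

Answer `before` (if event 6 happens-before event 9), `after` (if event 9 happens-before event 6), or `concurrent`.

Answer: concurrent

Derivation:
Initial: VV[0]=[0, 0, 0, 0]
Initial: VV[1]=[0, 0, 0, 0]
Initial: VV[2]=[0, 0, 0, 0]
Initial: VV[3]=[0, 0, 0, 0]
Event 1: LOCAL 1: VV[1][1]++ -> VV[1]=[0, 1, 0, 0]
Event 2: LOCAL 1: VV[1][1]++ -> VV[1]=[0, 2, 0, 0]
Event 3: SEND 0->2: VV[0][0]++ -> VV[0]=[1, 0, 0, 0], msg_vec=[1, 0, 0, 0]; VV[2]=max(VV[2],msg_vec) then VV[2][2]++ -> VV[2]=[1, 0, 1, 0]
Event 4: SEND 1->2: VV[1][1]++ -> VV[1]=[0, 3, 0, 0], msg_vec=[0, 3, 0, 0]; VV[2]=max(VV[2],msg_vec) then VV[2][2]++ -> VV[2]=[1, 3, 2, 0]
Event 5: LOCAL 0: VV[0][0]++ -> VV[0]=[2, 0, 0, 0]
Event 6: LOCAL 0: VV[0][0]++ -> VV[0]=[3, 0, 0, 0]
Event 7: LOCAL 0: VV[0][0]++ -> VV[0]=[4, 0, 0, 0]
Event 8: LOCAL 2: VV[2][2]++ -> VV[2]=[1, 3, 3, 0]
Event 9: SEND 2->0: VV[2][2]++ -> VV[2]=[1, 3, 4, 0], msg_vec=[1, 3, 4, 0]; VV[0]=max(VV[0],msg_vec) then VV[0][0]++ -> VV[0]=[5, 3, 4, 0]
Event 10: SEND 1->0: VV[1][1]++ -> VV[1]=[0, 4, 0, 0], msg_vec=[0, 4, 0, 0]; VV[0]=max(VV[0],msg_vec) then VV[0][0]++ -> VV[0]=[6, 4, 4, 0]
Event 6 stamp: [3, 0, 0, 0]
Event 9 stamp: [1, 3, 4, 0]
[3, 0, 0, 0] <= [1, 3, 4, 0]? False
[1, 3, 4, 0] <= [3, 0, 0, 0]? False
Relation: concurrent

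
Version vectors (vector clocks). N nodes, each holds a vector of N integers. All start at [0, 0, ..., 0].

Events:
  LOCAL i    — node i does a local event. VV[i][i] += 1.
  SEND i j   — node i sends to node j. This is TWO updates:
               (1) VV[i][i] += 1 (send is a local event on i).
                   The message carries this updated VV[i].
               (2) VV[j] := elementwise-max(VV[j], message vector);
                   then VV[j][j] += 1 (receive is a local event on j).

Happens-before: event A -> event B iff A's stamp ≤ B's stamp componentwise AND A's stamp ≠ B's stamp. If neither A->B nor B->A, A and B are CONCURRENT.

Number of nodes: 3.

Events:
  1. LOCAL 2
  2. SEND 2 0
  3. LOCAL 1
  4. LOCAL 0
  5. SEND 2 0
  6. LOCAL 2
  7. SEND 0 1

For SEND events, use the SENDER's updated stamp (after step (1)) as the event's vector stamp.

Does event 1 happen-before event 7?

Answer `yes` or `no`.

Initial: VV[0]=[0, 0, 0]
Initial: VV[1]=[0, 0, 0]
Initial: VV[2]=[0, 0, 0]
Event 1: LOCAL 2: VV[2][2]++ -> VV[2]=[0, 0, 1]
Event 2: SEND 2->0: VV[2][2]++ -> VV[2]=[0, 0, 2], msg_vec=[0, 0, 2]; VV[0]=max(VV[0],msg_vec) then VV[0][0]++ -> VV[0]=[1, 0, 2]
Event 3: LOCAL 1: VV[1][1]++ -> VV[1]=[0, 1, 0]
Event 4: LOCAL 0: VV[0][0]++ -> VV[0]=[2, 0, 2]
Event 5: SEND 2->0: VV[2][2]++ -> VV[2]=[0, 0, 3], msg_vec=[0, 0, 3]; VV[0]=max(VV[0],msg_vec) then VV[0][0]++ -> VV[0]=[3, 0, 3]
Event 6: LOCAL 2: VV[2][2]++ -> VV[2]=[0, 0, 4]
Event 7: SEND 0->1: VV[0][0]++ -> VV[0]=[4, 0, 3], msg_vec=[4, 0, 3]; VV[1]=max(VV[1],msg_vec) then VV[1][1]++ -> VV[1]=[4, 2, 3]
Event 1 stamp: [0, 0, 1]
Event 7 stamp: [4, 0, 3]
[0, 0, 1] <= [4, 0, 3]? True. Equal? False. Happens-before: True

Answer: yes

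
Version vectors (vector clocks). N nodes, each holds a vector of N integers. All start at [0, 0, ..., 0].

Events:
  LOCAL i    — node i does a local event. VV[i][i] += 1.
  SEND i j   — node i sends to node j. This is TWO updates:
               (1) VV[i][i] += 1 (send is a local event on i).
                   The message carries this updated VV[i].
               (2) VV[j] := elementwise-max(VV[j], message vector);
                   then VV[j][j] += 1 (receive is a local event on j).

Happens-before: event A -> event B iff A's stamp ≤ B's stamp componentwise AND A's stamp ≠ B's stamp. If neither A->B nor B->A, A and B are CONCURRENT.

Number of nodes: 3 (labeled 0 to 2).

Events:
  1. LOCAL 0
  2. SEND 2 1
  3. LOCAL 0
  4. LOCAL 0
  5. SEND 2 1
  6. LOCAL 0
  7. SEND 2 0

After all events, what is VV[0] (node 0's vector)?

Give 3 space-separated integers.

Initial: VV[0]=[0, 0, 0]
Initial: VV[1]=[0, 0, 0]
Initial: VV[2]=[0, 0, 0]
Event 1: LOCAL 0: VV[0][0]++ -> VV[0]=[1, 0, 0]
Event 2: SEND 2->1: VV[2][2]++ -> VV[2]=[0, 0, 1], msg_vec=[0, 0, 1]; VV[1]=max(VV[1],msg_vec) then VV[1][1]++ -> VV[1]=[0, 1, 1]
Event 3: LOCAL 0: VV[0][0]++ -> VV[0]=[2, 0, 0]
Event 4: LOCAL 0: VV[0][0]++ -> VV[0]=[3, 0, 0]
Event 5: SEND 2->1: VV[2][2]++ -> VV[2]=[0, 0, 2], msg_vec=[0, 0, 2]; VV[1]=max(VV[1],msg_vec) then VV[1][1]++ -> VV[1]=[0, 2, 2]
Event 6: LOCAL 0: VV[0][0]++ -> VV[0]=[4, 0, 0]
Event 7: SEND 2->0: VV[2][2]++ -> VV[2]=[0, 0, 3], msg_vec=[0, 0, 3]; VV[0]=max(VV[0],msg_vec) then VV[0][0]++ -> VV[0]=[5, 0, 3]
Final vectors: VV[0]=[5, 0, 3]; VV[1]=[0, 2, 2]; VV[2]=[0, 0, 3]

Answer: 5 0 3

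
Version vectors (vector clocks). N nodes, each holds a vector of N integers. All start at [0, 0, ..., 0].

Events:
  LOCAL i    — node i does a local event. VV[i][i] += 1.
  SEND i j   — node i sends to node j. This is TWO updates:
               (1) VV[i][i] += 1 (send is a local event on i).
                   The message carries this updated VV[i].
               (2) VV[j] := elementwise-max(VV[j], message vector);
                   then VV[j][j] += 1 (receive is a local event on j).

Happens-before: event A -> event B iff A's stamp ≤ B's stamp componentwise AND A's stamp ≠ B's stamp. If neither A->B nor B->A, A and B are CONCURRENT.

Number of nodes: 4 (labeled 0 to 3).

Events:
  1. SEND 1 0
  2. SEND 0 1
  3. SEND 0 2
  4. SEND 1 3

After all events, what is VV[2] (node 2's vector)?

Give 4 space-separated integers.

Initial: VV[0]=[0, 0, 0, 0]
Initial: VV[1]=[0, 0, 0, 0]
Initial: VV[2]=[0, 0, 0, 0]
Initial: VV[3]=[0, 0, 0, 0]
Event 1: SEND 1->0: VV[1][1]++ -> VV[1]=[0, 1, 0, 0], msg_vec=[0, 1, 0, 0]; VV[0]=max(VV[0],msg_vec) then VV[0][0]++ -> VV[0]=[1, 1, 0, 0]
Event 2: SEND 0->1: VV[0][0]++ -> VV[0]=[2, 1, 0, 0], msg_vec=[2, 1, 0, 0]; VV[1]=max(VV[1],msg_vec) then VV[1][1]++ -> VV[1]=[2, 2, 0, 0]
Event 3: SEND 0->2: VV[0][0]++ -> VV[0]=[3, 1, 0, 0], msg_vec=[3, 1, 0, 0]; VV[2]=max(VV[2],msg_vec) then VV[2][2]++ -> VV[2]=[3, 1, 1, 0]
Event 4: SEND 1->3: VV[1][1]++ -> VV[1]=[2, 3, 0, 0], msg_vec=[2, 3, 0, 0]; VV[3]=max(VV[3],msg_vec) then VV[3][3]++ -> VV[3]=[2, 3, 0, 1]
Final vectors: VV[0]=[3, 1, 0, 0]; VV[1]=[2, 3, 0, 0]; VV[2]=[3, 1, 1, 0]; VV[3]=[2, 3, 0, 1]

Answer: 3 1 1 0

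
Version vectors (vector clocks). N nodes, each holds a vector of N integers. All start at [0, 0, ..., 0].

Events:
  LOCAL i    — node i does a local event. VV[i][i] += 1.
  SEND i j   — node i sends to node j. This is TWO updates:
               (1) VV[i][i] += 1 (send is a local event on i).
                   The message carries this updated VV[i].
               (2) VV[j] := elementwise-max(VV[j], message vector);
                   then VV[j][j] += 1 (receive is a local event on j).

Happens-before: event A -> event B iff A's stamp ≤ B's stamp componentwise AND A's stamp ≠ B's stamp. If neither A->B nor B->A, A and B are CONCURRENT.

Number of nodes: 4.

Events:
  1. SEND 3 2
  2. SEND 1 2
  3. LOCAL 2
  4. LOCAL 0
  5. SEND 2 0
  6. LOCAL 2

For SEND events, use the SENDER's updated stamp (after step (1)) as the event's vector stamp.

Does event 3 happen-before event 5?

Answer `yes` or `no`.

Answer: yes

Derivation:
Initial: VV[0]=[0, 0, 0, 0]
Initial: VV[1]=[0, 0, 0, 0]
Initial: VV[2]=[0, 0, 0, 0]
Initial: VV[3]=[0, 0, 0, 0]
Event 1: SEND 3->2: VV[3][3]++ -> VV[3]=[0, 0, 0, 1], msg_vec=[0, 0, 0, 1]; VV[2]=max(VV[2],msg_vec) then VV[2][2]++ -> VV[2]=[0, 0, 1, 1]
Event 2: SEND 1->2: VV[1][1]++ -> VV[1]=[0, 1, 0, 0], msg_vec=[0, 1, 0, 0]; VV[2]=max(VV[2],msg_vec) then VV[2][2]++ -> VV[2]=[0, 1, 2, 1]
Event 3: LOCAL 2: VV[2][2]++ -> VV[2]=[0, 1, 3, 1]
Event 4: LOCAL 0: VV[0][0]++ -> VV[0]=[1, 0, 0, 0]
Event 5: SEND 2->0: VV[2][2]++ -> VV[2]=[0, 1, 4, 1], msg_vec=[0, 1, 4, 1]; VV[0]=max(VV[0],msg_vec) then VV[0][0]++ -> VV[0]=[2, 1, 4, 1]
Event 6: LOCAL 2: VV[2][2]++ -> VV[2]=[0, 1, 5, 1]
Event 3 stamp: [0, 1, 3, 1]
Event 5 stamp: [0, 1, 4, 1]
[0, 1, 3, 1] <= [0, 1, 4, 1]? True. Equal? False. Happens-before: True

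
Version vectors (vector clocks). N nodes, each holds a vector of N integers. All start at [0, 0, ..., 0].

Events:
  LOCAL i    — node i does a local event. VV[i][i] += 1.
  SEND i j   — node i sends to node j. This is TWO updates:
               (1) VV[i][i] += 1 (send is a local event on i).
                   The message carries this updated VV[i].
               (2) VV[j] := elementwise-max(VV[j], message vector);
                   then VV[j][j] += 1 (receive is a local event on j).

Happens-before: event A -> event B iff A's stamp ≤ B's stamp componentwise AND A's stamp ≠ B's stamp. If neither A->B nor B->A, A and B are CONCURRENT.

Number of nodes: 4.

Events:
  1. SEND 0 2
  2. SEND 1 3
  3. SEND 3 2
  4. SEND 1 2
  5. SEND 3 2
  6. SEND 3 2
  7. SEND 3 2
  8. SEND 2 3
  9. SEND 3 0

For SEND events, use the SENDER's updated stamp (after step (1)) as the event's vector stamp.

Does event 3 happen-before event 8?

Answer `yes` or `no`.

Initial: VV[0]=[0, 0, 0, 0]
Initial: VV[1]=[0, 0, 0, 0]
Initial: VV[2]=[0, 0, 0, 0]
Initial: VV[3]=[0, 0, 0, 0]
Event 1: SEND 0->2: VV[0][0]++ -> VV[0]=[1, 0, 0, 0], msg_vec=[1, 0, 0, 0]; VV[2]=max(VV[2],msg_vec) then VV[2][2]++ -> VV[2]=[1, 0, 1, 0]
Event 2: SEND 1->3: VV[1][1]++ -> VV[1]=[0, 1, 0, 0], msg_vec=[0, 1, 0, 0]; VV[3]=max(VV[3],msg_vec) then VV[3][3]++ -> VV[3]=[0, 1, 0, 1]
Event 3: SEND 3->2: VV[3][3]++ -> VV[3]=[0, 1, 0, 2], msg_vec=[0, 1, 0, 2]; VV[2]=max(VV[2],msg_vec) then VV[2][2]++ -> VV[2]=[1, 1, 2, 2]
Event 4: SEND 1->2: VV[1][1]++ -> VV[1]=[0, 2, 0, 0], msg_vec=[0, 2, 0, 0]; VV[2]=max(VV[2],msg_vec) then VV[2][2]++ -> VV[2]=[1, 2, 3, 2]
Event 5: SEND 3->2: VV[3][3]++ -> VV[3]=[0, 1, 0, 3], msg_vec=[0, 1, 0, 3]; VV[2]=max(VV[2],msg_vec) then VV[2][2]++ -> VV[2]=[1, 2, 4, 3]
Event 6: SEND 3->2: VV[3][3]++ -> VV[3]=[0, 1, 0, 4], msg_vec=[0, 1, 0, 4]; VV[2]=max(VV[2],msg_vec) then VV[2][2]++ -> VV[2]=[1, 2, 5, 4]
Event 7: SEND 3->2: VV[3][3]++ -> VV[3]=[0, 1, 0, 5], msg_vec=[0, 1, 0, 5]; VV[2]=max(VV[2],msg_vec) then VV[2][2]++ -> VV[2]=[1, 2, 6, 5]
Event 8: SEND 2->3: VV[2][2]++ -> VV[2]=[1, 2, 7, 5], msg_vec=[1, 2, 7, 5]; VV[3]=max(VV[3],msg_vec) then VV[3][3]++ -> VV[3]=[1, 2, 7, 6]
Event 9: SEND 3->0: VV[3][3]++ -> VV[3]=[1, 2, 7, 7], msg_vec=[1, 2, 7, 7]; VV[0]=max(VV[0],msg_vec) then VV[0][0]++ -> VV[0]=[2, 2, 7, 7]
Event 3 stamp: [0, 1, 0, 2]
Event 8 stamp: [1, 2, 7, 5]
[0, 1, 0, 2] <= [1, 2, 7, 5]? True. Equal? False. Happens-before: True

Answer: yes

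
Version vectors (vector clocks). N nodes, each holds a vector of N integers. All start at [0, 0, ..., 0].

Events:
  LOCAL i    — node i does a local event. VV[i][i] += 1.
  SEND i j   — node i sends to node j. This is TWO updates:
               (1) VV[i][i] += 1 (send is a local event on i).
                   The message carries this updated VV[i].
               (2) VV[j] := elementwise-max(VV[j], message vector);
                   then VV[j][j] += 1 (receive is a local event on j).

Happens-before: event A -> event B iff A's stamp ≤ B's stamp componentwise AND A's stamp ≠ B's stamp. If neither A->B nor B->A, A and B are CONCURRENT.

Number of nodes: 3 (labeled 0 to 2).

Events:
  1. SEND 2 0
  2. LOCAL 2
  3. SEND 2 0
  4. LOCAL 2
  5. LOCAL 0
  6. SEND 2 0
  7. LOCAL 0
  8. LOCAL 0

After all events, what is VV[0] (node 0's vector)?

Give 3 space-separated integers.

Answer: 6 0 5

Derivation:
Initial: VV[0]=[0, 0, 0]
Initial: VV[1]=[0, 0, 0]
Initial: VV[2]=[0, 0, 0]
Event 1: SEND 2->0: VV[2][2]++ -> VV[2]=[0, 0, 1], msg_vec=[0, 0, 1]; VV[0]=max(VV[0],msg_vec) then VV[0][0]++ -> VV[0]=[1, 0, 1]
Event 2: LOCAL 2: VV[2][2]++ -> VV[2]=[0, 0, 2]
Event 3: SEND 2->0: VV[2][2]++ -> VV[2]=[0, 0, 3], msg_vec=[0, 0, 3]; VV[0]=max(VV[0],msg_vec) then VV[0][0]++ -> VV[0]=[2, 0, 3]
Event 4: LOCAL 2: VV[2][2]++ -> VV[2]=[0, 0, 4]
Event 5: LOCAL 0: VV[0][0]++ -> VV[0]=[3, 0, 3]
Event 6: SEND 2->0: VV[2][2]++ -> VV[2]=[0, 0, 5], msg_vec=[0, 0, 5]; VV[0]=max(VV[0],msg_vec) then VV[0][0]++ -> VV[0]=[4, 0, 5]
Event 7: LOCAL 0: VV[0][0]++ -> VV[0]=[5, 0, 5]
Event 8: LOCAL 0: VV[0][0]++ -> VV[0]=[6, 0, 5]
Final vectors: VV[0]=[6, 0, 5]; VV[1]=[0, 0, 0]; VV[2]=[0, 0, 5]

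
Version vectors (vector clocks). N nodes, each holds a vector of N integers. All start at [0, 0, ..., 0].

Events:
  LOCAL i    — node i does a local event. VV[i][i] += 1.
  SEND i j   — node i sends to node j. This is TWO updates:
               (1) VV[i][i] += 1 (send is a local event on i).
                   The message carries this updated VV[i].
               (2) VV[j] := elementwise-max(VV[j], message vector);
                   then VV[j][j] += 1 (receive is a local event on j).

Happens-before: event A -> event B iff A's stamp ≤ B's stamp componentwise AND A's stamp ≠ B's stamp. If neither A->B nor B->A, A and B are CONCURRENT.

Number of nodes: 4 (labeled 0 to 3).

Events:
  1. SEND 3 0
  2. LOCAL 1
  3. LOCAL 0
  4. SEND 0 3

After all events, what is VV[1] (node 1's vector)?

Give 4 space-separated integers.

Initial: VV[0]=[0, 0, 0, 0]
Initial: VV[1]=[0, 0, 0, 0]
Initial: VV[2]=[0, 0, 0, 0]
Initial: VV[3]=[0, 0, 0, 0]
Event 1: SEND 3->0: VV[3][3]++ -> VV[3]=[0, 0, 0, 1], msg_vec=[0, 0, 0, 1]; VV[0]=max(VV[0],msg_vec) then VV[0][0]++ -> VV[0]=[1, 0, 0, 1]
Event 2: LOCAL 1: VV[1][1]++ -> VV[1]=[0, 1, 0, 0]
Event 3: LOCAL 0: VV[0][0]++ -> VV[0]=[2, 0, 0, 1]
Event 4: SEND 0->3: VV[0][0]++ -> VV[0]=[3, 0, 0, 1], msg_vec=[3, 0, 0, 1]; VV[3]=max(VV[3],msg_vec) then VV[3][3]++ -> VV[3]=[3, 0, 0, 2]
Final vectors: VV[0]=[3, 0, 0, 1]; VV[1]=[0, 1, 0, 0]; VV[2]=[0, 0, 0, 0]; VV[3]=[3, 0, 0, 2]

Answer: 0 1 0 0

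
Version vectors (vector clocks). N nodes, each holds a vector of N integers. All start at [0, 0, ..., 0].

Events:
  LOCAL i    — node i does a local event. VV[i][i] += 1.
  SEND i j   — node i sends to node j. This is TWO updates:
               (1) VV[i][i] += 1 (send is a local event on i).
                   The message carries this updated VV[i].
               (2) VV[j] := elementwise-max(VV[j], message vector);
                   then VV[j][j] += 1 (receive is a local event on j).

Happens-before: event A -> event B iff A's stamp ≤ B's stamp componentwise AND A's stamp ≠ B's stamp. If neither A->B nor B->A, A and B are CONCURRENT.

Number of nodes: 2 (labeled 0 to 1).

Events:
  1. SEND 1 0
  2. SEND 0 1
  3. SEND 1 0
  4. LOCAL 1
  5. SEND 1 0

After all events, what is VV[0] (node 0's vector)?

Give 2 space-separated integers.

Answer: 4 5

Derivation:
Initial: VV[0]=[0, 0]
Initial: VV[1]=[0, 0]
Event 1: SEND 1->0: VV[1][1]++ -> VV[1]=[0, 1], msg_vec=[0, 1]; VV[0]=max(VV[0],msg_vec) then VV[0][0]++ -> VV[0]=[1, 1]
Event 2: SEND 0->1: VV[0][0]++ -> VV[0]=[2, 1], msg_vec=[2, 1]; VV[1]=max(VV[1],msg_vec) then VV[1][1]++ -> VV[1]=[2, 2]
Event 3: SEND 1->0: VV[1][1]++ -> VV[1]=[2, 3], msg_vec=[2, 3]; VV[0]=max(VV[0],msg_vec) then VV[0][0]++ -> VV[0]=[3, 3]
Event 4: LOCAL 1: VV[1][1]++ -> VV[1]=[2, 4]
Event 5: SEND 1->0: VV[1][1]++ -> VV[1]=[2, 5], msg_vec=[2, 5]; VV[0]=max(VV[0],msg_vec) then VV[0][0]++ -> VV[0]=[4, 5]
Final vectors: VV[0]=[4, 5]; VV[1]=[2, 5]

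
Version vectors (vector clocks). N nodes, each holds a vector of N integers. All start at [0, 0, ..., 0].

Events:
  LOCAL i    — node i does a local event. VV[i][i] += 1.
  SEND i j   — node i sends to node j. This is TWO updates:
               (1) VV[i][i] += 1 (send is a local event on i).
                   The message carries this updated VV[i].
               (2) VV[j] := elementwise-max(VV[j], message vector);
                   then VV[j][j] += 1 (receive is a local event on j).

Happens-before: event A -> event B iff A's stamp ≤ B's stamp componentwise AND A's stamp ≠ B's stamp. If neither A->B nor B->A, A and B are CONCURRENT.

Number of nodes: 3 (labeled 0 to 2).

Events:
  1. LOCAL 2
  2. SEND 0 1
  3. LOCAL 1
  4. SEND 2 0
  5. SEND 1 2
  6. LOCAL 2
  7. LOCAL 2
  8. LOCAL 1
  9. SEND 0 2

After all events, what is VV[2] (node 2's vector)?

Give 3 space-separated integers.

Initial: VV[0]=[0, 0, 0]
Initial: VV[1]=[0, 0, 0]
Initial: VV[2]=[0, 0, 0]
Event 1: LOCAL 2: VV[2][2]++ -> VV[2]=[0, 0, 1]
Event 2: SEND 0->1: VV[0][0]++ -> VV[0]=[1, 0, 0], msg_vec=[1, 0, 0]; VV[1]=max(VV[1],msg_vec) then VV[1][1]++ -> VV[1]=[1, 1, 0]
Event 3: LOCAL 1: VV[1][1]++ -> VV[1]=[1, 2, 0]
Event 4: SEND 2->0: VV[2][2]++ -> VV[2]=[0, 0, 2], msg_vec=[0, 0, 2]; VV[0]=max(VV[0],msg_vec) then VV[0][0]++ -> VV[0]=[2, 0, 2]
Event 5: SEND 1->2: VV[1][1]++ -> VV[1]=[1, 3, 0], msg_vec=[1, 3, 0]; VV[2]=max(VV[2],msg_vec) then VV[2][2]++ -> VV[2]=[1, 3, 3]
Event 6: LOCAL 2: VV[2][2]++ -> VV[2]=[1, 3, 4]
Event 7: LOCAL 2: VV[2][2]++ -> VV[2]=[1, 3, 5]
Event 8: LOCAL 1: VV[1][1]++ -> VV[1]=[1, 4, 0]
Event 9: SEND 0->2: VV[0][0]++ -> VV[0]=[3, 0, 2], msg_vec=[3, 0, 2]; VV[2]=max(VV[2],msg_vec) then VV[2][2]++ -> VV[2]=[3, 3, 6]
Final vectors: VV[0]=[3, 0, 2]; VV[1]=[1, 4, 0]; VV[2]=[3, 3, 6]

Answer: 3 3 6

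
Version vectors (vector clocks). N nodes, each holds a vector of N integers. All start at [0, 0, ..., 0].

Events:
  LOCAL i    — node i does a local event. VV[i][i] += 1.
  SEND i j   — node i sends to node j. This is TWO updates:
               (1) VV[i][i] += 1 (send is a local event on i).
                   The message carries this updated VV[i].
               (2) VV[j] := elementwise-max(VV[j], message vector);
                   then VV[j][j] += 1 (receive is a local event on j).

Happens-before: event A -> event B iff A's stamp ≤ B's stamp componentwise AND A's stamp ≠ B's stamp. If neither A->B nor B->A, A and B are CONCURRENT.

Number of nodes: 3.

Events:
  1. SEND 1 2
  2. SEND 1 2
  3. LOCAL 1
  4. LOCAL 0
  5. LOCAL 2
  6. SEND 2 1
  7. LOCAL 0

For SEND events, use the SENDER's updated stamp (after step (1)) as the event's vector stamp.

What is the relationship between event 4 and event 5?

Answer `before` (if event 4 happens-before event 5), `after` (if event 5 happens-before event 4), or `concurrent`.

Answer: concurrent

Derivation:
Initial: VV[0]=[0, 0, 0]
Initial: VV[1]=[0, 0, 0]
Initial: VV[2]=[0, 0, 0]
Event 1: SEND 1->2: VV[1][1]++ -> VV[1]=[0, 1, 0], msg_vec=[0, 1, 0]; VV[2]=max(VV[2],msg_vec) then VV[2][2]++ -> VV[2]=[0, 1, 1]
Event 2: SEND 1->2: VV[1][1]++ -> VV[1]=[0, 2, 0], msg_vec=[0, 2, 0]; VV[2]=max(VV[2],msg_vec) then VV[2][2]++ -> VV[2]=[0, 2, 2]
Event 3: LOCAL 1: VV[1][1]++ -> VV[1]=[0, 3, 0]
Event 4: LOCAL 0: VV[0][0]++ -> VV[0]=[1, 0, 0]
Event 5: LOCAL 2: VV[2][2]++ -> VV[2]=[0, 2, 3]
Event 6: SEND 2->1: VV[2][2]++ -> VV[2]=[0, 2, 4], msg_vec=[0, 2, 4]; VV[1]=max(VV[1],msg_vec) then VV[1][1]++ -> VV[1]=[0, 4, 4]
Event 7: LOCAL 0: VV[0][0]++ -> VV[0]=[2, 0, 0]
Event 4 stamp: [1, 0, 0]
Event 5 stamp: [0, 2, 3]
[1, 0, 0] <= [0, 2, 3]? False
[0, 2, 3] <= [1, 0, 0]? False
Relation: concurrent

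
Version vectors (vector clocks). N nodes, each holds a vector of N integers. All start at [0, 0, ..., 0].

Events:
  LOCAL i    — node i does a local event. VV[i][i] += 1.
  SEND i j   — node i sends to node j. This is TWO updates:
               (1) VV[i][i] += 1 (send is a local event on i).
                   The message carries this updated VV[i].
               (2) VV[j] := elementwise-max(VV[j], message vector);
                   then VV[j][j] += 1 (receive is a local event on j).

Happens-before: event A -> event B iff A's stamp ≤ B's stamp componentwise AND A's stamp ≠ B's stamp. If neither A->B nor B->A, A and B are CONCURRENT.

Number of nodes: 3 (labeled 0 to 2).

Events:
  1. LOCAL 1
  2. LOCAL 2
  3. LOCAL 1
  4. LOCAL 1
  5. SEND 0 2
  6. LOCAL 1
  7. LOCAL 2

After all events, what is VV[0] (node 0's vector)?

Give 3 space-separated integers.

Answer: 1 0 0

Derivation:
Initial: VV[0]=[0, 0, 0]
Initial: VV[1]=[0, 0, 0]
Initial: VV[2]=[0, 0, 0]
Event 1: LOCAL 1: VV[1][1]++ -> VV[1]=[0, 1, 0]
Event 2: LOCAL 2: VV[2][2]++ -> VV[2]=[0, 0, 1]
Event 3: LOCAL 1: VV[1][1]++ -> VV[1]=[0, 2, 0]
Event 4: LOCAL 1: VV[1][1]++ -> VV[1]=[0, 3, 0]
Event 5: SEND 0->2: VV[0][0]++ -> VV[0]=[1, 0, 0], msg_vec=[1, 0, 0]; VV[2]=max(VV[2],msg_vec) then VV[2][2]++ -> VV[2]=[1, 0, 2]
Event 6: LOCAL 1: VV[1][1]++ -> VV[1]=[0, 4, 0]
Event 7: LOCAL 2: VV[2][2]++ -> VV[2]=[1, 0, 3]
Final vectors: VV[0]=[1, 0, 0]; VV[1]=[0, 4, 0]; VV[2]=[1, 0, 3]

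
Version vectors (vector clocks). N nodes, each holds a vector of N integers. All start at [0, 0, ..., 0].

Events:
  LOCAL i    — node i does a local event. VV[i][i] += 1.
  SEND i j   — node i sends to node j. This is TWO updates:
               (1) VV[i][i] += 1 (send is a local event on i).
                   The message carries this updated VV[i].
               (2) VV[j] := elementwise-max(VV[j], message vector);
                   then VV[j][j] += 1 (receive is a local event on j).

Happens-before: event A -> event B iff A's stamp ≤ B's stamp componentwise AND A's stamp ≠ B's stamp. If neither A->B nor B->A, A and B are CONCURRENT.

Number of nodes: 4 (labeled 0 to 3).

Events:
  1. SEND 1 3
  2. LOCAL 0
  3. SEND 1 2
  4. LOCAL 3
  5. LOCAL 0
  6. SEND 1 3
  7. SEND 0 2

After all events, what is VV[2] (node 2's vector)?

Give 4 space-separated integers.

Initial: VV[0]=[0, 0, 0, 0]
Initial: VV[1]=[0, 0, 0, 0]
Initial: VV[2]=[0, 0, 0, 0]
Initial: VV[3]=[0, 0, 0, 0]
Event 1: SEND 1->3: VV[1][1]++ -> VV[1]=[0, 1, 0, 0], msg_vec=[0, 1, 0, 0]; VV[3]=max(VV[3],msg_vec) then VV[3][3]++ -> VV[3]=[0, 1, 0, 1]
Event 2: LOCAL 0: VV[0][0]++ -> VV[0]=[1, 0, 0, 0]
Event 3: SEND 1->2: VV[1][1]++ -> VV[1]=[0, 2, 0, 0], msg_vec=[0, 2, 0, 0]; VV[2]=max(VV[2],msg_vec) then VV[2][2]++ -> VV[2]=[0, 2, 1, 0]
Event 4: LOCAL 3: VV[3][3]++ -> VV[3]=[0, 1, 0, 2]
Event 5: LOCAL 0: VV[0][0]++ -> VV[0]=[2, 0, 0, 0]
Event 6: SEND 1->3: VV[1][1]++ -> VV[1]=[0, 3, 0, 0], msg_vec=[0, 3, 0, 0]; VV[3]=max(VV[3],msg_vec) then VV[3][3]++ -> VV[3]=[0, 3, 0, 3]
Event 7: SEND 0->2: VV[0][0]++ -> VV[0]=[3, 0, 0, 0], msg_vec=[3, 0, 0, 0]; VV[2]=max(VV[2],msg_vec) then VV[2][2]++ -> VV[2]=[3, 2, 2, 0]
Final vectors: VV[0]=[3, 0, 0, 0]; VV[1]=[0, 3, 0, 0]; VV[2]=[3, 2, 2, 0]; VV[3]=[0, 3, 0, 3]

Answer: 3 2 2 0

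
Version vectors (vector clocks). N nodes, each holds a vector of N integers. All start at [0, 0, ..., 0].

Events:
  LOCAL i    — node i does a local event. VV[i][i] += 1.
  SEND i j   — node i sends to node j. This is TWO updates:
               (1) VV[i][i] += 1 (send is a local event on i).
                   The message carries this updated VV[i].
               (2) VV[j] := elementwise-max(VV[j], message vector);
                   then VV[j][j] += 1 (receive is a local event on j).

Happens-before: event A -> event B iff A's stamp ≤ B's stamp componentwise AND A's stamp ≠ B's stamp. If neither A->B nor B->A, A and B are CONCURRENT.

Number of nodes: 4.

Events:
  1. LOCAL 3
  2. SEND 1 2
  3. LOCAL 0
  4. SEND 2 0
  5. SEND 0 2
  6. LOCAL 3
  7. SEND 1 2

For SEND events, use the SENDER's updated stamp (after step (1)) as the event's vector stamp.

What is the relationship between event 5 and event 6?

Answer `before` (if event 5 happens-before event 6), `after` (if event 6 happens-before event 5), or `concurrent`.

Initial: VV[0]=[0, 0, 0, 0]
Initial: VV[1]=[0, 0, 0, 0]
Initial: VV[2]=[0, 0, 0, 0]
Initial: VV[3]=[0, 0, 0, 0]
Event 1: LOCAL 3: VV[3][3]++ -> VV[3]=[0, 0, 0, 1]
Event 2: SEND 1->2: VV[1][1]++ -> VV[1]=[0, 1, 0, 0], msg_vec=[0, 1, 0, 0]; VV[2]=max(VV[2],msg_vec) then VV[2][2]++ -> VV[2]=[0, 1, 1, 0]
Event 3: LOCAL 0: VV[0][0]++ -> VV[0]=[1, 0, 0, 0]
Event 4: SEND 2->0: VV[2][2]++ -> VV[2]=[0, 1, 2, 0], msg_vec=[0, 1, 2, 0]; VV[0]=max(VV[0],msg_vec) then VV[0][0]++ -> VV[0]=[2, 1, 2, 0]
Event 5: SEND 0->2: VV[0][0]++ -> VV[0]=[3, 1, 2, 0], msg_vec=[3, 1, 2, 0]; VV[2]=max(VV[2],msg_vec) then VV[2][2]++ -> VV[2]=[3, 1, 3, 0]
Event 6: LOCAL 3: VV[3][3]++ -> VV[3]=[0, 0, 0, 2]
Event 7: SEND 1->2: VV[1][1]++ -> VV[1]=[0, 2, 0, 0], msg_vec=[0, 2, 0, 0]; VV[2]=max(VV[2],msg_vec) then VV[2][2]++ -> VV[2]=[3, 2, 4, 0]
Event 5 stamp: [3, 1, 2, 0]
Event 6 stamp: [0, 0, 0, 2]
[3, 1, 2, 0] <= [0, 0, 0, 2]? False
[0, 0, 0, 2] <= [3, 1, 2, 0]? False
Relation: concurrent

Answer: concurrent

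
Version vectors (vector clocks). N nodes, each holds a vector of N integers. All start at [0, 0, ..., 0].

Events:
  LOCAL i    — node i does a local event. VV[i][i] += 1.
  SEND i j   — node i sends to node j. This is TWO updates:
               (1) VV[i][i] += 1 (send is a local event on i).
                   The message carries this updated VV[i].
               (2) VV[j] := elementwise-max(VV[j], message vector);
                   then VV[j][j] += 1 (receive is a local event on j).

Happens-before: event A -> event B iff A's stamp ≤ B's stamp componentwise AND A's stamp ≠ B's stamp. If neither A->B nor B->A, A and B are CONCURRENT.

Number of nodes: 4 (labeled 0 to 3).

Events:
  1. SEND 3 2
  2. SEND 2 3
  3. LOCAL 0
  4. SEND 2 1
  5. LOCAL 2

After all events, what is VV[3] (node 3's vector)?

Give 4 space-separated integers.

Initial: VV[0]=[0, 0, 0, 0]
Initial: VV[1]=[0, 0, 0, 0]
Initial: VV[2]=[0, 0, 0, 0]
Initial: VV[3]=[0, 0, 0, 0]
Event 1: SEND 3->2: VV[3][3]++ -> VV[3]=[0, 0, 0, 1], msg_vec=[0, 0, 0, 1]; VV[2]=max(VV[2],msg_vec) then VV[2][2]++ -> VV[2]=[0, 0, 1, 1]
Event 2: SEND 2->3: VV[2][2]++ -> VV[2]=[0, 0, 2, 1], msg_vec=[0, 0, 2, 1]; VV[3]=max(VV[3],msg_vec) then VV[3][3]++ -> VV[3]=[0, 0, 2, 2]
Event 3: LOCAL 0: VV[0][0]++ -> VV[0]=[1, 0, 0, 0]
Event 4: SEND 2->1: VV[2][2]++ -> VV[2]=[0, 0, 3, 1], msg_vec=[0, 0, 3, 1]; VV[1]=max(VV[1],msg_vec) then VV[1][1]++ -> VV[1]=[0, 1, 3, 1]
Event 5: LOCAL 2: VV[2][2]++ -> VV[2]=[0, 0, 4, 1]
Final vectors: VV[0]=[1, 0, 0, 0]; VV[1]=[0, 1, 3, 1]; VV[2]=[0, 0, 4, 1]; VV[3]=[0, 0, 2, 2]

Answer: 0 0 2 2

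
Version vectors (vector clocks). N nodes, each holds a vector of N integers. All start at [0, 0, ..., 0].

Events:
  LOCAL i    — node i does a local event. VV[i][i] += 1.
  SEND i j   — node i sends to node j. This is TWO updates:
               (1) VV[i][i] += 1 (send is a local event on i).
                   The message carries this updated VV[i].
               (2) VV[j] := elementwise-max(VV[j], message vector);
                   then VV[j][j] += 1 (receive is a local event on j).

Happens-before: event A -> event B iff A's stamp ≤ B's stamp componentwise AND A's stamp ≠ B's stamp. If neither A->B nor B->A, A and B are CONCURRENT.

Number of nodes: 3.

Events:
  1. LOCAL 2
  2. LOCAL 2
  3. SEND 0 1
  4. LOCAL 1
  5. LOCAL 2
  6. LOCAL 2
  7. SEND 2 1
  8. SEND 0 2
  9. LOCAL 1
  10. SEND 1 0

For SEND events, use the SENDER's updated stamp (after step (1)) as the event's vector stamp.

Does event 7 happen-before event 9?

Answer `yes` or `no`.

Answer: yes

Derivation:
Initial: VV[0]=[0, 0, 0]
Initial: VV[1]=[0, 0, 0]
Initial: VV[2]=[0, 0, 0]
Event 1: LOCAL 2: VV[2][2]++ -> VV[2]=[0, 0, 1]
Event 2: LOCAL 2: VV[2][2]++ -> VV[2]=[0, 0, 2]
Event 3: SEND 0->1: VV[0][0]++ -> VV[0]=[1, 0, 0], msg_vec=[1, 0, 0]; VV[1]=max(VV[1],msg_vec) then VV[1][1]++ -> VV[1]=[1, 1, 0]
Event 4: LOCAL 1: VV[1][1]++ -> VV[1]=[1, 2, 0]
Event 5: LOCAL 2: VV[2][2]++ -> VV[2]=[0, 0, 3]
Event 6: LOCAL 2: VV[2][2]++ -> VV[2]=[0, 0, 4]
Event 7: SEND 2->1: VV[2][2]++ -> VV[2]=[0, 0, 5], msg_vec=[0, 0, 5]; VV[1]=max(VV[1],msg_vec) then VV[1][1]++ -> VV[1]=[1, 3, 5]
Event 8: SEND 0->2: VV[0][0]++ -> VV[0]=[2, 0, 0], msg_vec=[2, 0, 0]; VV[2]=max(VV[2],msg_vec) then VV[2][2]++ -> VV[2]=[2, 0, 6]
Event 9: LOCAL 1: VV[1][1]++ -> VV[1]=[1, 4, 5]
Event 10: SEND 1->0: VV[1][1]++ -> VV[1]=[1, 5, 5], msg_vec=[1, 5, 5]; VV[0]=max(VV[0],msg_vec) then VV[0][0]++ -> VV[0]=[3, 5, 5]
Event 7 stamp: [0, 0, 5]
Event 9 stamp: [1, 4, 5]
[0, 0, 5] <= [1, 4, 5]? True. Equal? False. Happens-before: True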